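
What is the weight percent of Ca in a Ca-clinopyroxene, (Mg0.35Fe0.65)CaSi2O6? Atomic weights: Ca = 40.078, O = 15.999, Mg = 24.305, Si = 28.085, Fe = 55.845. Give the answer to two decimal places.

16.91 wt%

M((Mg0.35Fe0.65)CaSi2O6) = 237.048 g/mol.
Ca contributes 1 × 40.078 = 40.078 g per mole.
40.078/237.048 = 0.1691 → 16.91%.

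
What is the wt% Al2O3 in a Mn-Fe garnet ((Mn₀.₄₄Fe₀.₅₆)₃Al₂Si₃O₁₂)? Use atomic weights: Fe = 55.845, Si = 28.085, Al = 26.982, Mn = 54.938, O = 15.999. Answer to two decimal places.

M((Mn₀.₄₄Fe₀.₅₆)₃Al₂Si₃O₁₂) = 496.545 g/mol; M(Al2O3) = 101.961 g/mol.
Moles Al2O3 per formula unit = 2 Al ÷ 2 = 1.0000.
Al2O3 fraction = (1.0000 × 101.961) / 496.545 = 101.961/496.545 = 0.2053.

20.53 wt%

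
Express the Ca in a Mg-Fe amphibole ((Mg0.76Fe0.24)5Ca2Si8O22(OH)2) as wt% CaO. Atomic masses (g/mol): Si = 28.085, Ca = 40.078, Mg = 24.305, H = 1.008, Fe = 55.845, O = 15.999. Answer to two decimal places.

13.19 wt%

M((Mg0.76Fe0.24)5Ca2Si8O22(OH)2) = 850.201 g/mol; M(CaO) = 56.077 g/mol.
Moles CaO per formula unit = 2 Ca ÷ 1 = 2.0000.
CaO fraction = (2.0000 × 56.077) / 850.201 = 112.154/850.201 = 0.1319.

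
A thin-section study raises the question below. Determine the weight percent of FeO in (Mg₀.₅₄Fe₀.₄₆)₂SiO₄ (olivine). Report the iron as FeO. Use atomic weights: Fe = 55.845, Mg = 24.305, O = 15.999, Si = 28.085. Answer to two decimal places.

38.95 wt%

Molar mass of (Mg₀.₅₄Fe₀.₄₆)₂SiO₄ = 1.08*24.305 + 0.92*55.845 + 1*28.085 + 4*15.999 = 169.708 g/mol.
Each formula unit contains 0.92 Fe, equivalent to 0.92/1 = 0.9200 mol FeO.
M(FeO) = 1×55.845 + 1×15.999 = 71.844 g/mol.
Mass of FeO per formula unit = 0.9200 × 71.844 = 66.096 g.
FeO wt% = 66.096 / 169.708 × 100 = 38.95%.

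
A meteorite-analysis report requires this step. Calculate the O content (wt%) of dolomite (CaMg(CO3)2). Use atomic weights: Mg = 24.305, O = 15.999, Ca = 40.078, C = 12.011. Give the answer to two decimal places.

52.06 wt%

M(CaMg(CO3)2) = 184.399 g/mol.
O contributes 6 × 15.999 = 95.994 g per mole.
95.994/184.399 = 0.5206 → 52.06%.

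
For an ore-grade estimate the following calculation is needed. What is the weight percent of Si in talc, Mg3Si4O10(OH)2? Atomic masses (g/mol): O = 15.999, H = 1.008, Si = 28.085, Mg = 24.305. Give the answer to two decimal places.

29.62 mass %

Molar mass of Mg3Si4O10(OH)2: 3·24.305 + 4·28.085 + 12·15.999 + 2·1.008 = 379.259 g/mol.
Mass of Si per formula unit: 4 × 28.085 = 112.340 g.
Weight fraction Si = 112.340 / 379.259 = 0.2962.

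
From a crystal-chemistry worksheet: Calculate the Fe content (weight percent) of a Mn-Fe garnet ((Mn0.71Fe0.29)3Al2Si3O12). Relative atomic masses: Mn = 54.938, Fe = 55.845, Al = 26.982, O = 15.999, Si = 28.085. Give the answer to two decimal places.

M((Mn0.71Fe0.29)3Al2Si3O12) = 495.810 g/mol.
Fe contributes 0.87 × 55.845 = 48.585 g per mole.
48.585/495.810 = 0.0980 → 9.80%.

9.80 weight percent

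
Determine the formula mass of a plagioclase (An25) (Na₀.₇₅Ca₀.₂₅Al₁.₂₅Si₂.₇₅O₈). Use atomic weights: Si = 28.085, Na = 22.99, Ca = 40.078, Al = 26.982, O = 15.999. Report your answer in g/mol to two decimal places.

266.22 g/mol

M = 0.75×22.99 + 0.25×40.078 + 1.25×26.982 + 2.75×28.085 + 8×15.999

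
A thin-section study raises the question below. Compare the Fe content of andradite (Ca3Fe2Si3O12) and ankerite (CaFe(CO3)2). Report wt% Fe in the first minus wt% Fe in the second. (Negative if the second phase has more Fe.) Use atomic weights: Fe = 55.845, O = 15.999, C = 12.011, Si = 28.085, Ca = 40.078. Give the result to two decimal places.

-3.88 percentage points

First mineral: 111.690 g Fe in 508.167 g formula = 21.98 wt% Fe.
Second mineral: 55.845 g Fe in 215.939 g formula = 25.86 wt% Fe.
21.98% − 25.86% gives a difference of -3.88 percentage points.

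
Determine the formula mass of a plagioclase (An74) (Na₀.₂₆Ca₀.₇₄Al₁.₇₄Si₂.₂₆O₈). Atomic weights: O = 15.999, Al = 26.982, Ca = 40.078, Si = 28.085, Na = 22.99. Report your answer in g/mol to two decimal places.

274.05 g/mol

Na: 0.26 × 22.99 = 5.9774
Ca: 0.74 × 40.078 = 29.6577
Al: 1.74 × 26.982 = 46.9487
Si: 2.26 × 28.085 = 63.4721
O: 8 × 15.999 = 127.9920
Summing the contributions gives the formula mass.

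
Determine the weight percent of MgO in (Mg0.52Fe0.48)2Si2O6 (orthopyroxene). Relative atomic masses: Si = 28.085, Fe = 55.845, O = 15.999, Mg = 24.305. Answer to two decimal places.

18.14 wt%

Formula mass = 231.052 g/mol.
1.04 Mg → 1.0400 mol MgO per formula unit; M(MgO) = 40.304, so MgO mass = 41.916 g.
41.916/231.052 × 100 = 18.14 wt%.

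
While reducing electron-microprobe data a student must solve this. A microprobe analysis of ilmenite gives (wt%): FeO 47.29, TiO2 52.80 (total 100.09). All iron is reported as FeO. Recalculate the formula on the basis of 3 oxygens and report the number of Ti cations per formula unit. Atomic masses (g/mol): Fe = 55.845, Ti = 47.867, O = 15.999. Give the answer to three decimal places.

1.001 Ti apfu

FeO: 47.29/71.844 = 0.65823 mol → 0.65823 mol Fe, 0.65823 mol O.
TiO2: 52.80/79.865 = 0.66112 mol → 0.66112 mol Ti, 1.32224 mol O.
Total oxygen = 1.98047 mol. Normalization factor = 3/1.98047 = 1.51479.
Ti per 3 O = 0.66112 × 1.51479 = 1.001.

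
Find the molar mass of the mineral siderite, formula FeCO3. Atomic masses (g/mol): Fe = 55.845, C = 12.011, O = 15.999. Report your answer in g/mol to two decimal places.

The formula mass is the sum 1*55.845 + 1*12.011 + 3*15.999.

115.85 g/mol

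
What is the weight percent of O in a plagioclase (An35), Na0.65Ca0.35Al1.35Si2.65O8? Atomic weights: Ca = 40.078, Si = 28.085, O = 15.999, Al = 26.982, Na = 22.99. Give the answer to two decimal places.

Formula mass = 0.65·22.99 + 0.35·40.078 + 1.35·26.982 + 2.65·28.085 + 8·15.999 = 267.814 g/mol, of which 127.992 g is O.
So O makes up 127.992/267.814 = 0.4779 of the mass, i.e. 47.79%.

47.79 wt%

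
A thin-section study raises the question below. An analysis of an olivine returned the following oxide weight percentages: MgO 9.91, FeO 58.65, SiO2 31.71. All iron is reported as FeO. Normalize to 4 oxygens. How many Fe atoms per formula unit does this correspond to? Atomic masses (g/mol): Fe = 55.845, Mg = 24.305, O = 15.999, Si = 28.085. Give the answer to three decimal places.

1.542 Fe apfu

MgO (M=40.304): mol = 0.24588; Mg = 0.24588, O = 0.24588.
FeO (M=71.844): mol = 0.81635; Fe = 0.81635, O = 0.81635.
SiO2 (M=60.083): mol = 0.52777; Si = 0.52777, O = 1.05554.
ΣO = 2.11777; factor = 4/ΣO = 1.88878.
Fe apfu = 0.81635 × 1.88878 = 1.542.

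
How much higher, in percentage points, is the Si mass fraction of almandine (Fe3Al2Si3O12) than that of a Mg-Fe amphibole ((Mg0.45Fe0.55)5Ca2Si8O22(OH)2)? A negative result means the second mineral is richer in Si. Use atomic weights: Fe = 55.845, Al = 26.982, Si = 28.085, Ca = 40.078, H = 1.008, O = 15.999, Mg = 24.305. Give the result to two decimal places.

Si in Fe3Al2Si3O12: molar mass 497.742 g/mol; 3×28.085 = 84.255 g → 16.93 wt%.
Si in (Mg0.45Fe0.55)5Ca2Si8O22(OH)2: molar mass 899.088 g/mol; 8×28.085 = 224.680 g → 24.99 wt%.
Difference = 16.93 − 24.99 = -8.06 percentage points.

-8.06 percentage points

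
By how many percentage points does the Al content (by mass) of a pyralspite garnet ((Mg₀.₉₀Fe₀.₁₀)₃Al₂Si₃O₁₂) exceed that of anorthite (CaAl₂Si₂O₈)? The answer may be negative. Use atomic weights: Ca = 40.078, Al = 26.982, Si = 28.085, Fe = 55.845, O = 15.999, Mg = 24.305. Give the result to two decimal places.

First mineral: 53.964 g Al in 412.584 g formula = 13.08 wt% Al.
Second mineral: 53.964 g Al in 278.204 g formula = 19.40 wt% Al.
13.08% − 19.40% gives a difference of -6.32 percentage points.

-6.32 percentage points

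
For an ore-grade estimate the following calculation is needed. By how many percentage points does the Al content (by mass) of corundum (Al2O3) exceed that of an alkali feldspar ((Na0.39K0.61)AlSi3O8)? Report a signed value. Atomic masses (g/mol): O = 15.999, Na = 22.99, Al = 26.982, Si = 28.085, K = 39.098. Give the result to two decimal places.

43.01 percentage points

Al in Al2O3: molar mass 101.961 g/mol; 2×26.982 = 53.964 g → 52.93 wt%.
Al in (Na0.39K0.61)AlSi3O8: molar mass 272.045 g/mol; 1×26.982 = 26.982 g → 9.92 wt%.
Difference = 52.93 − 9.92 = 43.01 percentage points.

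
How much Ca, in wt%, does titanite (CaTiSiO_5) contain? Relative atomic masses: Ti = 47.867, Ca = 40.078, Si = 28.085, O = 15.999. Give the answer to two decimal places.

20.45 wt%

M(CaTiSiO_5) = 196.025 g/mol.
Ca contributes 1 × 40.078 = 40.078 g per mole.
40.078/196.025 = 0.2045 → 20.45%.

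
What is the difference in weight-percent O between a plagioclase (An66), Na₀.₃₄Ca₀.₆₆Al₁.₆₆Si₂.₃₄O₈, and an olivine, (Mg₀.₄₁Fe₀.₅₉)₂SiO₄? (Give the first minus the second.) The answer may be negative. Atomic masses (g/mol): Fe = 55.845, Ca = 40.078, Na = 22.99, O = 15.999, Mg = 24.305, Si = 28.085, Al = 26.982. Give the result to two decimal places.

10.95 percentage points

M(Na₀.₃₄Ca₀.₆₆Al₁.₆₆Si₂.₃₄O₈) = 272.769 g/mol, so wt% O = 127.992/272.769 × 100 = 46.92%.
M((Mg₀.₄₁Fe₀.₅₉)₂SiO₄) = 177.908 g/mol, so wt% O = 63.996/177.908 × 100 = 35.97%.
46.92 − 35.97 = 10.95 pp.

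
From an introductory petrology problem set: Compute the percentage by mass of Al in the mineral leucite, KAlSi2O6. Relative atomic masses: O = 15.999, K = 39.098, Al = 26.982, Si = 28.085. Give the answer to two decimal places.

12.36 weight percent

Molar mass of KAlSi2O6: 1*39.098 + 1*26.982 + 2*28.085 + 6*15.999 = 218.244 g/mol.
Mass of Al per formula unit: 1 × 26.982 = 26.982 g.
Weight fraction Al = 26.982 / 218.244 = 0.1236.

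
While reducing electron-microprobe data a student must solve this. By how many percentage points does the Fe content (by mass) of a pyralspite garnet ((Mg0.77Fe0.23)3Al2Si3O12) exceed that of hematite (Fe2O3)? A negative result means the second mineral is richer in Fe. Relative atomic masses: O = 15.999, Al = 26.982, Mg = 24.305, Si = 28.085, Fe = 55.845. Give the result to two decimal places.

-60.87 percentage points

M((Mg0.77Fe0.23)3Al2Si3O12) = 424.885 g/mol, so wt% Fe = 38.533/424.885 × 100 = 9.07%.
M(Fe2O3) = 159.687 g/mol, so wt% Fe = 111.690/159.687 × 100 = 69.94%.
9.07 − 69.94 = -60.87 pp.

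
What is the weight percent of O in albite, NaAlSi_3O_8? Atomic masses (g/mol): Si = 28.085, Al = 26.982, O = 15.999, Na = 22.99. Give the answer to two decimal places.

48.81 weight percent

Molar mass of NaAlSi_3O_8: 1·22.99 + 1·26.982 + 3·28.085 + 8·15.999 = 262.219 g/mol.
Mass of O per formula unit: 8 × 15.999 = 127.992 g.
Weight fraction O = 127.992 / 262.219 = 0.4881.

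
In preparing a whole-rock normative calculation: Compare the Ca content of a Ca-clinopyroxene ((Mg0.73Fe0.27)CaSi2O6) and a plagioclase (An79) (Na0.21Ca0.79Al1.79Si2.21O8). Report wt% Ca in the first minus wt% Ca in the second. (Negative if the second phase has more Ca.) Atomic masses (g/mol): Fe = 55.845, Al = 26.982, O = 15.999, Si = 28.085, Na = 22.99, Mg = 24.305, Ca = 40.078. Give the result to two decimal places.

6.29 percentage points

First mineral: 40.078 g Ca in 225.063 g formula = 17.81 wt% Ca.
Second mineral: 31.662 g Ca in 274.847 g formula = 11.52 wt% Ca.
17.81% − 11.52% gives a difference of 6.29 percentage points.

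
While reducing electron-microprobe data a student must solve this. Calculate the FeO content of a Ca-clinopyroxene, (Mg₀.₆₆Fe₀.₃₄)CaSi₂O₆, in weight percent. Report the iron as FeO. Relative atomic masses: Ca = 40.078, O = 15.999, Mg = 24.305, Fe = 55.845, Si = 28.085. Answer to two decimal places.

M((Mg₀.₆₆Fe₀.₃₄)CaSi₂O₆) = 227.271 g/mol; M(FeO) = 71.844 g/mol.
Moles FeO per formula unit = 0.34 Fe ÷ 1 = 0.3400.
FeO fraction = (0.3400 × 71.844) / 227.271 = 24.427/227.271 = 0.1075.

10.75 wt%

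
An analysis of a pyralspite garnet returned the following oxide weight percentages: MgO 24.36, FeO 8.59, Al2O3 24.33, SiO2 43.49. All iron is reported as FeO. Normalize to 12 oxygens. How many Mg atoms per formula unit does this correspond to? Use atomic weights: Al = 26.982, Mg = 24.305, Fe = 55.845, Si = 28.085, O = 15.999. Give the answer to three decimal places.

2.512 Mg apfu

MgO (M=40.304): mol = 0.60441; Mg = 0.60441, O = 0.60441.
FeO (M=71.844): mol = 0.11956; Fe = 0.11956, O = 0.11956.
Al2O3 (M=101.961): mol = 0.23862; Al = 0.47724, O = 0.71586.
SiO2 (M=60.083): mol = 0.72383; Si = 0.72383, O = 1.44766.
ΣO = 2.88749; factor = 12/ΣO = 4.15586.
Mg apfu = 0.60441 × 4.15586 = 2.512.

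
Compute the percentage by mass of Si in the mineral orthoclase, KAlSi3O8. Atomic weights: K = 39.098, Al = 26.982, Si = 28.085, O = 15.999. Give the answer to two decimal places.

M(KAlSi3O8) = 278.327 g/mol.
Si contributes 3 × 28.085 = 84.255 g per mole.
84.255/278.327 = 0.3027 → 30.27%.

30.27 mass %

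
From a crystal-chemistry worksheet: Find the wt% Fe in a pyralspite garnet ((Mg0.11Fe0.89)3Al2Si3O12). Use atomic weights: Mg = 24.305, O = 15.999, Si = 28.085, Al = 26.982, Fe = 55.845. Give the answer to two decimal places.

M((Mg0.11Fe0.89)3Al2Si3O12) = 487.334 g/mol.
Fe contributes 2.67 × 55.845 = 149.106 g per mole.
149.106/487.334 = 0.3060 → 30.60%.

30.60 mass %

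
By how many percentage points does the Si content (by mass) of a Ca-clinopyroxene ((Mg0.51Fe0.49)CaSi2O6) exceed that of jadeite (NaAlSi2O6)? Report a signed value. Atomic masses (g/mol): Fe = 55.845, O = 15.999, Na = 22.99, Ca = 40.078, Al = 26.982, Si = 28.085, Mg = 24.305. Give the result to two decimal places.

M((Mg0.51Fe0.49)CaSi2O6) = 232.002 g/mol, so wt% Si = 56.170/232.002 × 100 = 24.21%.
M(NaAlSi2O6) = 202.136 g/mol, so wt% Si = 56.170/202.136 × 100 = 27.79%.
24.21 − 27.79 = -3.58 pp.

-3.58 percentage points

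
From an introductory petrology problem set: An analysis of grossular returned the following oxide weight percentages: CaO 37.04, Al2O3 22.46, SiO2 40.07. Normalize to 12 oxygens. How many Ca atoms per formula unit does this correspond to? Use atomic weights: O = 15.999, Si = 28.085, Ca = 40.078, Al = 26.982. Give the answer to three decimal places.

CaO: 37.04/56.077 = 0.66052 mol → 0.66052 mol Ca, 0.66052 mol O.
Al2O3: 22.46/101.961 = 0.22028 mol → 0.44056 mol Al, 0.66084 mol O.
SiO2: 40.07/60.083 = 0.66691 mol → 0.66691 mol Si, 1.33382 mol O.
Total oxygen = 2.65518 mol. Normalization factor = 12/2.65518 = 4.51947.
Ca per 12 O = 0.66052 × 4.51947 = 2.985.

2.985 Ca apfu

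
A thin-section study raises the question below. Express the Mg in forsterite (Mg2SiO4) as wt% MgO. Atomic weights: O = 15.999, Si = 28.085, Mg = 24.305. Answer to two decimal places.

Molar mass of Mg2SiO4 = 2×24.305 + 1×28.085 + 4×15.999 = 140.691 g/mol.
Each formula unit contains 2 Mg, equivalent to 2/1 = 2.0000 mol MgO.
M(MgO) = 1×24.305 + 1×15.999 = 40.304 g/mol.
Mass of MgO per formula unit = 2.0000 × 40.304 = 80.608 g.
MgO wt% = 80.608 / 140.691 × 100 = 57.29%.

57.29 wt%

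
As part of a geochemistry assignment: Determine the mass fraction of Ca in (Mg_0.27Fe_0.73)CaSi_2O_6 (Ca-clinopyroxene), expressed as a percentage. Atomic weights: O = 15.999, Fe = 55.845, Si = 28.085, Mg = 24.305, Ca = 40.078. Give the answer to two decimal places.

16.73 wt%

Molar mass of (Mg_0.27Fe_0.73)CaSi_2O_6: 0.27*24.305 + 0.73*55.845 + 1*40.078 + 2*28.085 + 6*15.999 = 239.571 g/mol.
Mass of Ca per formula unit: 1 × 40.078 = 40.078 g.
Weight fraction Ca = 40.078 / 239.571 = 0.1673.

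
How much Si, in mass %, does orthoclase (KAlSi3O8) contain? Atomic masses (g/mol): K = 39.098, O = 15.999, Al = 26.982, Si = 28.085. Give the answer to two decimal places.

Formula mass = 1·39.098 + 1·26.982 + 3·28.085 + 8·15.999 = 278.327 g/mol, of which 84.255 g is Si.
So Si makes up 84.255/278.327 = 0.3027 of the mass, i.e. 30.27%.

30.27 mass %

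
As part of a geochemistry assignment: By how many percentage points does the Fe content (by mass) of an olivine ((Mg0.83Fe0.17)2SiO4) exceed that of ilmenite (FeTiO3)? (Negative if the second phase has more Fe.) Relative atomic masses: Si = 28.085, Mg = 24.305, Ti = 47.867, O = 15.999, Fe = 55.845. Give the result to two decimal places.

First mineral: 18.987 g Fe in 151.415 g formula = 12.54 wt% Fe.
Second mineral: 55.845 g Fe in 151.709 g formula = 36.81 wt% Fe.
12.54% − 36.81% gives a difference of -24.27 percentage points.

-24.27 percentage points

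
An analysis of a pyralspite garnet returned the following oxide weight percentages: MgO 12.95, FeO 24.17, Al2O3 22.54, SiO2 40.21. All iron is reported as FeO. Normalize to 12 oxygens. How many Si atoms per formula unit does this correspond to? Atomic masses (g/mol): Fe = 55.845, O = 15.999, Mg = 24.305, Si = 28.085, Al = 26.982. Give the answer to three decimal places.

MgO (M=40.304): mol = 0.32131; Mg = 0.32131, O = 0.32131.
FeO (M=71.844): mol = 0.33642; Fe = 0.33642, O = 0.33642.
Al2O3 (M=101.961): mol = 0.22106; Al = 0.44212, O = 0.66318.
SiO2 (M=60.083): mol = 0.66924; Si = 0.66924, O = 1.33848.
ΣO = 2.65939; factor = 12/ΣO = 4.51231.
Si apfu = 0.66924 × 4.51231 = 3.020.

3.020 Si apfu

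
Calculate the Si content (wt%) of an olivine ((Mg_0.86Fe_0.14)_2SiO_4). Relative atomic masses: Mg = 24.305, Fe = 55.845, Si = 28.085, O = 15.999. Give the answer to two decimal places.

Formula mass = 1.72×24.305 + 0.28×55.845 + 1×28.085 + 4×15.999 = 149.522 g/mol, of which 28.085 g is Si.
So Si makes up 28.085/149.522 = 0.1878 of the mass, i.e. 18.78%.

18.78 wt%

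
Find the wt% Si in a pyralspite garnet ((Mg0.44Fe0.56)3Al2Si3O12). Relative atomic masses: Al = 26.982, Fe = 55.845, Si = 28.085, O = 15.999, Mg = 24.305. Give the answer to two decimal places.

Formula mass = 1.32·24.305 + 1.68·55.845 + 2·26.982 + 3·28.085 + 12·15.999 = 456.109 g/mol, of which 84.255 g is Si.
So Si makes up 84.255/456.109 = 0.1847 of the mass, i.e. 18.47%.

18.47 wt%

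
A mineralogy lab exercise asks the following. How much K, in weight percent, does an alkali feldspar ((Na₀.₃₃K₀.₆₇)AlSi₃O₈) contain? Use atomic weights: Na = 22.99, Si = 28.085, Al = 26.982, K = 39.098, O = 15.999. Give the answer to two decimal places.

Molar mass of (Na₀.₃₃K₀.₆₇)AlSi₃O₈: 0.33*22.99 + 0.67*39.098 + 1*26.982 + 3*28.085 + 8*15.999 = 273.011 g/mol.
Mass of K per formula unit: 0.67 × 39.098 = 26.196 g.
Weight fraction K = 26.196 / 273.011 = 0.0960.

9.60 weight percent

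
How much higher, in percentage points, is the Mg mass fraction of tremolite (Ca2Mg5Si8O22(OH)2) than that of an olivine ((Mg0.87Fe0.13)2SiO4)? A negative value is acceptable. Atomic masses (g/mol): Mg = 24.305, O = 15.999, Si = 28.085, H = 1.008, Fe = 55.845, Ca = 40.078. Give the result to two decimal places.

First mineral: 121.525 g Mg in 812.353 g formula = 14.96 wt% Mg.
Second mineral: 42.291 g Mg in 148.891 g formula = 28.40 wt% Mg.
14.96% − 28.40% gives a difference of -13.44 percentage points.

-13.44 percentage points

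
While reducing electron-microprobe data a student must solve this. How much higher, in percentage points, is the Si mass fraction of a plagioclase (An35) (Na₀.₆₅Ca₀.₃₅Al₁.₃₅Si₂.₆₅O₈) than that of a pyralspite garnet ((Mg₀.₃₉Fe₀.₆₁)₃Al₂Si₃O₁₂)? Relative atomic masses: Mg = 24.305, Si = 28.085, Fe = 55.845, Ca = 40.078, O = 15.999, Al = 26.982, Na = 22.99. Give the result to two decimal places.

9.51 percentage points

Si in Na₀.₆₅Ca₀.₃₅Al₁.₃₅Si₂.₆₅O₈: molar mass 267.814 g/mol; 2.65×28.085 = 74.425 g → 27.79 wt%.
Si in (Mg₀.₃₉Fe₀.₆₁)₃Al₂Si₃O₁₂: molar mass 460.840 g/mol; 3×28.085 = 84.255 g → 18.28 wt%.
Difference = 27.79 − 18.28 = 9.51 percentage points.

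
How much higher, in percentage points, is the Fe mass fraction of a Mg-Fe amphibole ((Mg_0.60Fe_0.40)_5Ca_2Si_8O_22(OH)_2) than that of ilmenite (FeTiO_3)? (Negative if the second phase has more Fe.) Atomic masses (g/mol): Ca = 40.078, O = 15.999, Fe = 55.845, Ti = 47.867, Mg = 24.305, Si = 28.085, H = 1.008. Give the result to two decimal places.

-24.05 percentage points

Fe in (Mg_0.60Fe_0.40)_5Ca_2Si_8O_22(OH)_2: molar mass 875.433 g/mol; 2×55.845 = 111.690 g → 12.76 wt%.
Fe in FeTiO_3: molar mass 151.709 g/mol; 1×55.845 = 55.845 g → 36.81 wt%.
Difference = 12.76 − 36.81 = -24.05 percentage points.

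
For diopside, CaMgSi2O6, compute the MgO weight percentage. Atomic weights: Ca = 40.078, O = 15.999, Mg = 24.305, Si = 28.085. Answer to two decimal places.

18.61 wt%

Molar mass of CaMgSi2O6 = 1*40.078 + 1*24.305 + 2*28.085 + 6*15.999 = 216.547 g/mol.
Each formula unit contains 1 Mg, equivalent to 1/1 = 1.0000 mol MgO.
M(MgO) = 1×24.305 + 1×15.999 = 40.304 g/mol.
Mass of MgO per formula unit = 1.0000 × 40.304 = 40.304 g.
MgO wt% = 40.304 / 216.547 × 100 = 18.61%.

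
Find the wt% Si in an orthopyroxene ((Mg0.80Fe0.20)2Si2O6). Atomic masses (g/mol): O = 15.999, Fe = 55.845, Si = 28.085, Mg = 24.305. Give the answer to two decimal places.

26.32 wt%

Formula mass = 1.60·24.305 + 0.40·55.845 + 2·28.085 + 6·15.999 = 213.390 g/mol, of which 56.170 g is Si.
So Si makes up 56.170/213.390 = 0.2632 of the mass, i.e. 26.32%.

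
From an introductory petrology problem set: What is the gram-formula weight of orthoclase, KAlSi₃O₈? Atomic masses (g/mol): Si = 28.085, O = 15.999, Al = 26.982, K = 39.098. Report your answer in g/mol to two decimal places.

278.33 g/mol

The formula mass is the sum 1*39.098 + 1*26.982 + 3*28.085 + 8*15.999.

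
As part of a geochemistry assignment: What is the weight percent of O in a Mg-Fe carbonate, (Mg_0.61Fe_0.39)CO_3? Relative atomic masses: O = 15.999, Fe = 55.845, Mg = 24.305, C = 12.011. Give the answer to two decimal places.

49.68 wt%

Formula mass = 0.61×24.305 + 0.39×55.845 + 1×12.011 + 3×15.999 = 96.614 g/mol, of which 47.997 g is O.
So O makes up 47.997/96.614 = 0.4968 of the mass, i.e. 49.68%.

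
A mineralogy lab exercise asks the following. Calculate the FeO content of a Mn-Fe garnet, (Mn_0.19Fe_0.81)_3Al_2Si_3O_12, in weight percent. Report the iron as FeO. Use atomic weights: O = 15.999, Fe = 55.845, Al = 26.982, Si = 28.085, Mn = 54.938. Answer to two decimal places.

35.11 wt%

Formula mass = 497.225 g/mol.
2.43 Fe → 2.4300 mol FeO per formula unit; M(FeO) = 71.844, so FeO mass = 174.581 g.
174.581/497.225 × 100 = 35.11 wt%.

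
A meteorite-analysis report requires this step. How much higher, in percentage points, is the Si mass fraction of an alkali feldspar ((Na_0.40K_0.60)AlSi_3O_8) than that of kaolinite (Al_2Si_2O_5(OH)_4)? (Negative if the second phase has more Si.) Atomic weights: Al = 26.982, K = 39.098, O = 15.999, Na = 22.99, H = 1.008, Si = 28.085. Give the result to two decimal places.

9.23 percentage points

First mineral: 84.255 g Si in 271.884 g formula = 30.99 wt% Si.
Second mineral: 56.170 g Si in 258.157 g formula = 21.76 wt% Si.
30.99% − 21.76% gives a difference of 9.23 percentage points.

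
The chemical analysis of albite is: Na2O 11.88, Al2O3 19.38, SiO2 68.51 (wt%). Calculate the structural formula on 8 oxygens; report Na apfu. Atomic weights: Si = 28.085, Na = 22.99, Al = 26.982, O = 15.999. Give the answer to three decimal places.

Na2O (M=61.979): mol = 0.19168; Na = 0.38336, O = 0.19168.
Al2O3 (M=101.961): mol = 0.19007; Al = 0.38014, O = 0.57021.
SiO2 (M=60.083): mol = 1.14026; Si = 1.14026, O = 2.28052.
ΣO = 3.04241; factor = 8/ΣO = 2.62949.
Na apfu = 0.38336 × 2.62949 = 1.008.

1.008 Na apfu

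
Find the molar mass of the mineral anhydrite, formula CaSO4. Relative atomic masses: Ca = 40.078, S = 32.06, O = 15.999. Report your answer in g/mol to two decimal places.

136.13 g/mol

The formula mass is the sum 1*40.078 + 1*32.06 + 4*15.999.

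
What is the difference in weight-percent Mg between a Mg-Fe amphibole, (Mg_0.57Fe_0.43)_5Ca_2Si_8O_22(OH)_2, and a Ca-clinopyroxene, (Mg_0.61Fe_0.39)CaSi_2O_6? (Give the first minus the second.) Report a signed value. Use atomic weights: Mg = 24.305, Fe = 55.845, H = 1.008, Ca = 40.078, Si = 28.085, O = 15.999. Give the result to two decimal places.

M((Mg_0.57Fe_0.43)_5Ca_2Si_8O_22(OH)_2) = 880.164 g/mol, so wt% Mg = 69.269/880.164 × 100 = 7.87%.
M((Mg_0.61Fe_0.39)CaSi_2O_6) = 228.848 g/mol, so wt% Mg = 14.826/228.848 × 100 = 6.48%.
7.87 − 6.48 = 1.39 pp.

1.39 percentage points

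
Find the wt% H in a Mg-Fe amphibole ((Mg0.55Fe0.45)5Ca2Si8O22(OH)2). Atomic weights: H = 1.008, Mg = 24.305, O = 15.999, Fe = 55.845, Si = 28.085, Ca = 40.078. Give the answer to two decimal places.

Molar mass of (Mg0.55Fe0.45)5Ca2Si8O22(OH)2: 2.75·24.305 + 2.25·55.845 + 2·40.078 + 8·28.085 + 24·15.999 + 2·1.008 = 883.318 g/mol.
Mass of H per formula unit: 2 × 1.008 = 2.016 g.
Weight fraction H = 2.016 / 883.318 = 0.0023.

0.23 weight percent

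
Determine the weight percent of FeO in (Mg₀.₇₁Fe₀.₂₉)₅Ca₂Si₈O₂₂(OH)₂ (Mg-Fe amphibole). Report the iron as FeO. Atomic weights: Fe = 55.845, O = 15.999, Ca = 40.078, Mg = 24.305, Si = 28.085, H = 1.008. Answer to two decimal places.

M((Mg₀.₇₁Fe₀.₂₉)₅Ca₂Si₈O₂₂(OH)₂) = 858.086 g/mol; M(FeO) = 71.844 g/mol.
Moles FeO per formula unit = 1.45 Fe ÷ 1 = 1.4500.
FeO fraction = (1.4500 × 71.844) / 858.086 = 104.174/858.086 = 0.1214.

12.14 wt%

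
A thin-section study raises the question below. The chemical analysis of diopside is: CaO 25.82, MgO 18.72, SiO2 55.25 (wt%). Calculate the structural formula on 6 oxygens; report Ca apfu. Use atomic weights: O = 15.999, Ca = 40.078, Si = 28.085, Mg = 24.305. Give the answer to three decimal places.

25.82 wt% CaO ÷ 56.077 g/mol = 0.46044 mol, giving 0.46044 Ca and 0.46044 O.
18.72 wt% MgO ÷ 40.304 g/mol = 0.46447 mol, giving 0.46447 Mg and 0.46447 O.
55.25 wt% SiO2 ÷ 60.083 g/mol = 0.91956 mol, giving 0.91956 Si and 1.83912 O.
Oxygen sums to 2.76403; scaling by 6/2.76403 = 2.17074 puts the formula on 6 O.
Ca: 0.46044 × 2.17074 = 0.999 atoms per formula unit.

0.999 Ca apfu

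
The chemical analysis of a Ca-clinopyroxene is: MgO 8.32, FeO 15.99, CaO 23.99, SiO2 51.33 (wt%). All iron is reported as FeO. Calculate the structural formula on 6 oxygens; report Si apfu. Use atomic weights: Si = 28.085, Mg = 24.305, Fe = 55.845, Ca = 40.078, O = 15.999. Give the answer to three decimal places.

1.998 Si apfu

MgO: 8.32/40.304 = 0.20643 mol → 0.20643 mol Mg, 0.20643 mol O.
FeO: 15.99/71.844 = 0.22257 mol → 0.22257 mol Fe, 0.22257 mol O.
CaO: 23.99/56.077 = 0.42780 mol → 0.42780 mol Ca, 0.42780 mol O.
SiO2: 51.33/60.083 = 0.85432 mol → 0.85432 mol Si, 1.70864 mol O.
Total oxygen = 2.56544 mol. Normalization factor = 6/2.56544 = 2.33878.
Si per 6 O = 0.85432 × 2.33878 = 1.998.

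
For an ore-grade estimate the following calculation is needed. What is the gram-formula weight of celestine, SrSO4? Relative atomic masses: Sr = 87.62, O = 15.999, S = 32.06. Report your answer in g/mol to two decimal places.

183.68 g/mol

M = 1(87.62) + 1(32.06) + 4(15.999)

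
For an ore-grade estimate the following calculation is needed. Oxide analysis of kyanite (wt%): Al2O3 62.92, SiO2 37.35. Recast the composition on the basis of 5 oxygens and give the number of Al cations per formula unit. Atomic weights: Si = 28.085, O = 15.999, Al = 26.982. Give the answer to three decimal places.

1.994 Al apfu

Al2O3: 62.92/101.961 = 0.61710 mol → 1.23420 mol Al, 1.85130 mol O.
SiO2: 37.35/60.083 = 0.62164 mol → 0.62164 mol Si, 1.24328 mol O.
Total oxygen = 3.09458 mol. Normalization factor = 5/3.09458 = 1.61573.
Al per 5 O = 1.23420 × 1.61573 = 1.994.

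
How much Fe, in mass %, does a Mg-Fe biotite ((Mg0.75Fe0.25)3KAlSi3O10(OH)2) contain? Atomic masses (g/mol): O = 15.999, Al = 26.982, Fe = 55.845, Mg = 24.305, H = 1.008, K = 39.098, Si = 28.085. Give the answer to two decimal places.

9.50 mass %

Formula mass = 2.25×24.305 + 0.75×55.845 + 1×39.098 + 1×26.982 + 3×28.085 + 12×15.999 + 2×1.008 = 440.909 g/mol, of which 41.884 g is Fe.
So Fe makes up 41.884/440.909 = 0.0950 of the mass, i.e. 9.50%.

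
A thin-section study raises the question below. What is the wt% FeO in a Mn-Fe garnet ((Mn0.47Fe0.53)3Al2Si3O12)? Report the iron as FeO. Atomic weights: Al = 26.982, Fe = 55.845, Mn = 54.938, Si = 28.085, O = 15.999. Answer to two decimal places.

Molar mass of (Mn0.47Fe0.53)3Al2Si3O12 = 1.41·54.938 + 1.59·55.845 + 2·26.982 + 3·28.085 + 12·15.999 = 496.463 g/mol.
Each formula unit contains 1.59 Fe, equivalent to 1.59/1 = 1.5900 mol FeO.
M(FeO) = 1×55.845 + 1×15.999 = 71.844 g/mol.
Mass of FeO per formula unit = 1.5900 × 71.844 = 114.232 g.
FeO wt% = 114.232 / 496.463 × 100 = 23.01%.

23.01 wt%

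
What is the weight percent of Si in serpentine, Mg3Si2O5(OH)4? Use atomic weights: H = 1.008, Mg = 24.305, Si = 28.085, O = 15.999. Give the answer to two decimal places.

20.27 wt%

Molar mass of Mg3Si2O5(OH)4: 3*24.305 + 2*28.085 + 9*15.999 + 4*1.008 = 277.108 g/mol.
Mass of Si per formula unit: 2 × 28.085 = 56.170 g.
Weight fraction Si = 56.170 / 277.108 = 0.2027.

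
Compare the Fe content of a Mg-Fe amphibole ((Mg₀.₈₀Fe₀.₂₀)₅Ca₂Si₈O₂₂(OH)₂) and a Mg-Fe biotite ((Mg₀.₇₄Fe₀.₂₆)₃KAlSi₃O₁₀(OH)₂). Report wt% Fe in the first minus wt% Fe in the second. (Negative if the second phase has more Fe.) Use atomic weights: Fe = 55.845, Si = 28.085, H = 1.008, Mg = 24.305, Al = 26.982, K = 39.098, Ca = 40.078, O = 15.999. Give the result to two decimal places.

M((Mg₀.₈₀Fe₀.₂₀)₅Ca₂Si₈O₂₂(OH)₂) = 843.893 g/mol, so wt% Fe = 55.845/843.893 × 100 = 6.62%.
M((Mg₀.₇₄Fe₀.₂₆)₃KAlSi₃O₁₀(OH)₂) = 441.855 g/mol, so wt% Fe = 43.559/441.855 × 100 = 9.86%.
6.62 − 9.86 = -3.24 pp.

-3.24 percentage points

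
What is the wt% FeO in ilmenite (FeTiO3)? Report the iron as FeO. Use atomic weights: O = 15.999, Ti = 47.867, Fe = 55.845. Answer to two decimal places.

47.36 wt%

Formula mass = 151.709 g/mol.
1 Fe → 1.0000 mol FeO per formula unit; M(FeO) = 71.844, so FeO mass = 71.844 g.
71.844/151.709 × 100 = 47.36 wt%.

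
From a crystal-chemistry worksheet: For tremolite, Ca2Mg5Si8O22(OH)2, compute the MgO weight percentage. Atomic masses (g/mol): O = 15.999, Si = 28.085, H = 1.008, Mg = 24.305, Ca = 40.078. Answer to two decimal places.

M(Ca2Mg5Si8O22(OH)2) = 812.353 g/mol; M(MgO) = 40.304 g/mol.
Moles MgO per formula unit = 5 Mg ÷ 1 = 5.0000.
MgO fraction = (5.0000 × 40.304) / 812.353 = 201.520/812.353 = 0.2481.

24.81 wt%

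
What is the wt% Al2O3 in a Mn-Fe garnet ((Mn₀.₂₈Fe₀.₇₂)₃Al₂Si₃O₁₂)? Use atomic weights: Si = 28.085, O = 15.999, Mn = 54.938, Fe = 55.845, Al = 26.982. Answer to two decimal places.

M((Mn₀.₂₈Fe₀.₇₂)₃Al₂Si₃O₁₂) = 496.980 g/mol; M(Al2O3) = 101.961 g/mol.
Moles Al2O3 per formula unit = 2 Al ÷ 2 = 1.0000.
Al2O3 fraction = (1.0000 × 101.961) / 496.980 = 101.961/496.980 = 0.2052.

20.52 wt%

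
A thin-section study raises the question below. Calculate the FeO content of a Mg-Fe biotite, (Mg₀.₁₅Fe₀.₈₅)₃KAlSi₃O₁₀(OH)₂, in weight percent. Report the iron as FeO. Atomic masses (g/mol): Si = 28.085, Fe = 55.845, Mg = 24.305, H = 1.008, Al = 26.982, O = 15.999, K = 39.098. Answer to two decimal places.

Formula mass = 497.681 g/mol.
2.55 Fe → 2.5500 mol FeO per formula unit; M(FeO) = 71.844, so FeO mass = 183.202 g.
183.202/497.681 × 100 = 36.81 wt%.

36.81 wt%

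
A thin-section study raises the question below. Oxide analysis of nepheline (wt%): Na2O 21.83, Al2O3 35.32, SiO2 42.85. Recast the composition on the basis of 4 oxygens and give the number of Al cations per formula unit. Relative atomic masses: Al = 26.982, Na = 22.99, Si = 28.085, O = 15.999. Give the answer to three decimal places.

0.983 Al apfu

21.83 wt% Na2O ÷ 61.979 g/mol = 0.35222 mol, giving 0.70444 Na and 0.35222 O.
35.32 wt% Al2O3 ÷ 101.961 g/mol = 0.34641 mol, giving 0.69282 Al and 1.03923 O.
42.85 wt% SiO2 ÷ 60.083 g/mol = 0.71318 mol, giving 0.71318 Si and 1.42636 O.
Oxygen sums to 2.81781; scaling by 4/2.81781 = 1.41954 puts the formula on 4 O.
Al: 0.69282 × 1.41954 = 0.983 atoms per formula unit.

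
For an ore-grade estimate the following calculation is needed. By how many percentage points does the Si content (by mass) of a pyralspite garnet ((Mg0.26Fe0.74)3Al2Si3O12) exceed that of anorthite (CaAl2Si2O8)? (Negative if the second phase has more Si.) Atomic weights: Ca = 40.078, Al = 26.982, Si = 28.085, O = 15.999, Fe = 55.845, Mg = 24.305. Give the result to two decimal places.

First mineral: 84.255 g Si in 473.141 g formula = 17.81 wt% Si.
Second mineral: 56.170 g Si in 278.204 g formula = 20.19 wt% Si.
17.81% − 20.19% gives a difference of -2.38 percentage points.

-2.38 percentage points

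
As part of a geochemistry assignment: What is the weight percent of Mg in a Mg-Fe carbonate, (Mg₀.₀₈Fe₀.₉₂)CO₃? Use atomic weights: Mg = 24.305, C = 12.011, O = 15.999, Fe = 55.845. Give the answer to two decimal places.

1.72 weight percent

M((Mg₀.₀₈Fe₀.₉₂)CO₃) = 113.330 g/mol.
Mg contributes 0.08 × 24.305 = 1.944 g per mole.
1.944/113.330 = 0.0172 → 1.72%.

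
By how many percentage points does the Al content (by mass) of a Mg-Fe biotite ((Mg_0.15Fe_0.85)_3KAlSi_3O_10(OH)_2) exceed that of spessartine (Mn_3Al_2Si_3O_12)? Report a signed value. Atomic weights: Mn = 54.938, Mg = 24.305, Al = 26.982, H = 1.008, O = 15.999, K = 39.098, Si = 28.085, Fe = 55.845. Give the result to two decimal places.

First mineral: 26.982 g Al in 497.681 g formula = 5.42 wt% Al.
Second mineral: 53.964 g Al in 495.021 g formula = 10.90 wt% Al.
5.42% − 10.90% gives a difference of -5.48 percentage points.

-5.48 percentage points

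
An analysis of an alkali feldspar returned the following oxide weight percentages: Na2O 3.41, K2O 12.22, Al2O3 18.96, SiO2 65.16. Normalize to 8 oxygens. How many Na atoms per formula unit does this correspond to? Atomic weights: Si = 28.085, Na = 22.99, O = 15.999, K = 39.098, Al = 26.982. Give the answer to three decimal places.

0.302 Na apfu

Na2O: 3.41/61.979 = 0.05502 mol → 0.11004 mol Na, 0.05502 mol O.
K2O: 12.22/94.195 = 0.12973 mol → 0.25946 mol K, 0.12973 mol O.
Al2O3: 18.96/101.961 = 0.18595 mol → 0.37190 mol Al, 0.55785 mol O.
SiO2: 65.16/60.083 = 1.08450 mol → 1.08450 mol Si, 2.16900 mol O.
Total oxygen = 2.91160 mol. Normalization factor = 8/2.91160 = 2.74763.
Na per 8 O = 0.11004 × 2.74763 = 0.302.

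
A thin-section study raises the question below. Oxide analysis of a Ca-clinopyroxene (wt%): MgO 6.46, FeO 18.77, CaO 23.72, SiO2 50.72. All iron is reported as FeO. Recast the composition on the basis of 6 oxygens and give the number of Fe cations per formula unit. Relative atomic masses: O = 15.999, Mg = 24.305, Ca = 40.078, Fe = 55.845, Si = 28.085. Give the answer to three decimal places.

0.619 Fe apfu

6.46 wt% MgO ÷ 40.304 g/mol = 0.16028 mol, giving 0.16028 Mg and 0.16028 O.
18.77 wt% FeO ÷ 71.844 g/mol = 0.26126 mol, giving 0.26126 Fe and 0.26126 O.
23.72 wt% CaO ÷ 56.077 g/mol = 0.42299 mol, giving 0.42299 Ca and 0.42299 O.
50.72 wt% SiO2 ÷ 60.083 g/mol = 0.84417 mol, giving 0.84417 Si and 1.68834 O.
Oxygen sums to 2.53287; scaling by 6/2.53287 = 2.36885 puts the formula on 6 O.
Fe: 0.26126 × 2.36885 = 0.619 atoms per formula unit.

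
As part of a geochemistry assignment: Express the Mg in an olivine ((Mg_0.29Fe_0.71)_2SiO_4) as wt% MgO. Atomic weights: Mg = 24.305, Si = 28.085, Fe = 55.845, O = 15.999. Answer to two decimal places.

12.60 wt%

Formula mass = 185.478 g/mol.
0.58 Mg → 0.5800 mol MgO per formula unit; M(MgO) = 40.304, so MgO mass = 23.376 g.
23.376/185.478 × 100 = 12.60 wt%.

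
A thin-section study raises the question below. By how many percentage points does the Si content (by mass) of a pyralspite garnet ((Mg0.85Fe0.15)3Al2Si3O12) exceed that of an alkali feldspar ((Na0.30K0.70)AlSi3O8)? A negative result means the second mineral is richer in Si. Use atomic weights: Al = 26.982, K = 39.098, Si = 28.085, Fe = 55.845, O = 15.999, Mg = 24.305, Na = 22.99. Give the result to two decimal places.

-10.62 percentage points

M((Mg0.85Fe0.15)3Al2Si3O12) = 417.315 g/mol, so wt% Si = 84.255/417.315 × 100 = 20.19%.
M((Na0.30K0.70)AlSi3O8) = 273.495 g/mol, so wt% Si = 84.255/273.495 × 100 = 30.81%.
20.19 − 30.81 = -10.62 pp.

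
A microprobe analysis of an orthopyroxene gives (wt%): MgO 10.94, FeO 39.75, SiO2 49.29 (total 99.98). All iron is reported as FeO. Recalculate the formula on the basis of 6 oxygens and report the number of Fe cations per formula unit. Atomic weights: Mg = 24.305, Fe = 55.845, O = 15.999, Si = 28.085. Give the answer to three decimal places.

1.346 Fe apfu

MgO (M=40.304): mol = 0.27144; Mg = 0.27144, O = 0.27144.
FeO (M=71.844): mol = 0.55328; Fe = 0.55328, O = 0.55328.
SiO2 (M=60.083): mol = 0.82037; Si = 0.82037, O = 1.64074.
ΣO = 2.46546; factor = 6/ΣO = 2.43362.
Fe apfu = 0.55328 × 2.43362 = 1.346.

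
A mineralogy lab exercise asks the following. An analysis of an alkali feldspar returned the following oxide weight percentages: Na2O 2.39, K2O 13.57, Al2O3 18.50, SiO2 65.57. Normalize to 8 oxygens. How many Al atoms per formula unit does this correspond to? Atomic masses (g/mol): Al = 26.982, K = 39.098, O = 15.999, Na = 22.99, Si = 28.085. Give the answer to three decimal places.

0.998 Al apfu

2.39 wt% Na2O ÷ 61.979 g/mol = 0.03856 mol, giving 0.07712 Na and 0.03856 O.
13.57 wt% K2O ÷ 94.195 g/mol = 0.14406 mol, giving 0.28812 K and 0.14406 O.
18.50 wt% Al2O3 ÷ 101.961 g/mol = 0.18144 mol, giving 0.36288 Al and 0.54432 O.
65.57 wt% SiO2 ÷ 60.083 g/mol = 1.09132 mol, giving 1.09132 Si and 2.18264 O.
Oxygen sums to 2.90958; scaling by 8/2.90958 = 2.74954 puts the formula on 8 O.
Al: 0.36288 × 2.74954 = 0.998 atoms per formula unit.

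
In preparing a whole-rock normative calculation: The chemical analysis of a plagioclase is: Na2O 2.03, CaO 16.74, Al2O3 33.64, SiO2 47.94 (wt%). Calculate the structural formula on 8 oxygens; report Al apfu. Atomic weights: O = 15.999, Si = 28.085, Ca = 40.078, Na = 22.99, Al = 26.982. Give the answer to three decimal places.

2.03 wt% Na2O ÷ 61.979 g/mol = 0.03275 mol, giving 0.06550 Na and 0.03275 O.
16.74 wt% CaO ÷ 56.077 g/mol = 0.29852 mol, giving 0.29852 Ca and 0.29852 O.
33.64 wt% Al2O3 ÷ 101.961 g/mol = 0.32993 mol, giving 0.65986 Al and 0.98979 O.
47.94 wt% SiO2 ÷ 60.083 g/mol = 0.79790 mol, giving 0.79790 Si and 1.59580 O.
Oxygen sums to 2.91686; scaling by 8/2.91686 = 2.74268 puts the formula on 8 O.
Al: 0.65986 × 2.74268 = 1.810 atoms per formula unit.

1.810 Al apfu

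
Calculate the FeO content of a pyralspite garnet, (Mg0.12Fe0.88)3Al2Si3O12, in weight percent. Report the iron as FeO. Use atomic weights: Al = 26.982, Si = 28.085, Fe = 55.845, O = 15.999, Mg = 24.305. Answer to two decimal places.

39.00 wt%

Formula mass = 486.388 g/mol.
2.64 Fe → 2.6400 mol FeO per formula unit; M(FeO) = 71.844, so FeO mass = 189.668 g.
189.668/486.388 × 100 = 39.00 wt%.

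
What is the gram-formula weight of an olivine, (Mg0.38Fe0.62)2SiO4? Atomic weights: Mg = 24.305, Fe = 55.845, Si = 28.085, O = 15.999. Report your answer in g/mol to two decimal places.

179.80 g/mol

M = 0.76(24.305) + 1.24(55.845) + 1(28.085) + 4(15.999)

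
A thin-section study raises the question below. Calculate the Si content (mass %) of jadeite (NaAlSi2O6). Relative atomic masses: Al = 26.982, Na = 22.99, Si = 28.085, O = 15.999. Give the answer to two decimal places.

27.79 mass %

M(NaAlSi2O6) = 202.136 g/mol.
Si contributes 2 × 28.085 = 56.170 g per mole.
56.170/202.136 = 0.2779 → 27.79%.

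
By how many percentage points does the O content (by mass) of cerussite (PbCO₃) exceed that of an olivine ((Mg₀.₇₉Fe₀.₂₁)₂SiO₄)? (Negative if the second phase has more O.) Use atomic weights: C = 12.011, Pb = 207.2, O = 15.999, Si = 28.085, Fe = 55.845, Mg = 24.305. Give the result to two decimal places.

First mineral: 47.997 g O in 267.208 g formula = 17.96 wt% O.
Second mineral: 63.996 g O in 153.938 g formula = 41.57 wt% O.
17.96% − 41.57% gives a difference of -23.61 percentage points.

-23.61 percentage points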